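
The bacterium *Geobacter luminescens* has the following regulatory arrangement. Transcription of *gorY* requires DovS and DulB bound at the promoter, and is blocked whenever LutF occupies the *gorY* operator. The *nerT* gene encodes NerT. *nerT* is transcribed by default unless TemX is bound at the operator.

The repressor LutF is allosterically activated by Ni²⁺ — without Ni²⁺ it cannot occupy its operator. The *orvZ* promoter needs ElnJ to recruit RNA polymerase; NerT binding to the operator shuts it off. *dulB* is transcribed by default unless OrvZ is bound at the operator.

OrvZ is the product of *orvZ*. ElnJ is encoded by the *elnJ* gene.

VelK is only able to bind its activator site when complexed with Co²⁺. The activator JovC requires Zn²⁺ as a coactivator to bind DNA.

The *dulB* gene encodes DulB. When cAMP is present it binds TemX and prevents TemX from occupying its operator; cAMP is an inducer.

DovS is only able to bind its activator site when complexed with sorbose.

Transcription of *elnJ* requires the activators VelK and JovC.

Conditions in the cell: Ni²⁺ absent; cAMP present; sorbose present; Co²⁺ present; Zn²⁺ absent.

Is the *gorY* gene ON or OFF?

ON

Sorbose is present, so DovS is active.
Ni²⁺ is absent, so LutF is inactive.
Co²⁺ is present, so VelK is active.
Zn²⁺ is absent, so JovC is inactive.
Required activator JovC is absent, so *elnJ* is not transcribed.
So ElnJ is not produced.
cAMP is present, so TemX is inactive.
With no repressor bound, *nerT* is transcribed.
So NerT is produced and active.
With repressor NerT bound, *orvZ* is not transcribed.
So OrvZ is not produced.
With no repressor bound, *dulB* is transcribed.
So DulB is produced and active.
No repressor is bound and DovS and DulB are active, so *gorY* is transcribed.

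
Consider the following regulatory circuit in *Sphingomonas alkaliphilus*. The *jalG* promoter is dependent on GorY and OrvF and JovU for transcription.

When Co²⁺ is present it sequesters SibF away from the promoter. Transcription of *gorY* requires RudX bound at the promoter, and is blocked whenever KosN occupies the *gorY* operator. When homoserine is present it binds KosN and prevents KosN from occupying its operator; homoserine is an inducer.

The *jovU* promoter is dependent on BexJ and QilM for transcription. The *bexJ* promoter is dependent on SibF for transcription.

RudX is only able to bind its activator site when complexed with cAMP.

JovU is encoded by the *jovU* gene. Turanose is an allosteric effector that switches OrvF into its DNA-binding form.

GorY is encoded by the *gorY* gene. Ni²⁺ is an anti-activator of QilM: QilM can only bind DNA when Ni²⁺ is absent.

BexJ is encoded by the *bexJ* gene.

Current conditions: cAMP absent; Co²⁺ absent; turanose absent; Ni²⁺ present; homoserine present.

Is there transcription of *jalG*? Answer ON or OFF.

cAMP is absent, so RudX is inactive.
Homoserine is present, so KosN is inactive.
Required activator RudX is absent, so *gorY* is not transcribed.
So GorY is not produced.
Turanose is absent, so OrvF is inactive.
Co²⁺ is absent, so SibF is active.
No repressor is bound and SibF is active, so *bexJ* is transcribed.
So BexJ is produced and active.
Ni²⁺ is present, so QilM is inactive.
Required activator QilM is absent, so *jovU* is not transcribed.
So JovU is not produced.
Required activator GorY is absent, so *jalG* is not transcribed.

OFF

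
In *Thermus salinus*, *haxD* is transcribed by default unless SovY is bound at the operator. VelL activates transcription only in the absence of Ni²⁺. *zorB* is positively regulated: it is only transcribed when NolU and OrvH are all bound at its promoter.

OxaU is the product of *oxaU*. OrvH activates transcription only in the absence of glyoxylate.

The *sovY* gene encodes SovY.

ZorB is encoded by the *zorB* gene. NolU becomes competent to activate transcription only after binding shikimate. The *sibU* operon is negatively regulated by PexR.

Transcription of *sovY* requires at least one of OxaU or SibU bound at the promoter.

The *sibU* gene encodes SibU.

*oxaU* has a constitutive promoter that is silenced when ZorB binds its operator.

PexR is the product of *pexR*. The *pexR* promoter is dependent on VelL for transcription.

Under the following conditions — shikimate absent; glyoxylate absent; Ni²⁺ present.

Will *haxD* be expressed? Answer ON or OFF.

OFF

Shikimate is absent, so NolU is inactive.
Glyoxylate is absent, so OrvH is active.
Required activator NolU is absent, so *zorB* is not transcribed.
So ZorB is not produced.
With no repressor bound, *oxaU* is transcribed.
So OxaU is produced and active.
Ni²⁺ is present, so VelL is inactive.
Required activator VelL is absent, so *pexR* is not transcribed.
So PexR is not produced.
With no repressor bound, *sibU* is transcribed.
So SibU is produced and active.
Activator OxaU is present, so *sovY* is transcribed.
So SovY is produced and active.
With repressor SovY bound, *haxD* is not transcribed.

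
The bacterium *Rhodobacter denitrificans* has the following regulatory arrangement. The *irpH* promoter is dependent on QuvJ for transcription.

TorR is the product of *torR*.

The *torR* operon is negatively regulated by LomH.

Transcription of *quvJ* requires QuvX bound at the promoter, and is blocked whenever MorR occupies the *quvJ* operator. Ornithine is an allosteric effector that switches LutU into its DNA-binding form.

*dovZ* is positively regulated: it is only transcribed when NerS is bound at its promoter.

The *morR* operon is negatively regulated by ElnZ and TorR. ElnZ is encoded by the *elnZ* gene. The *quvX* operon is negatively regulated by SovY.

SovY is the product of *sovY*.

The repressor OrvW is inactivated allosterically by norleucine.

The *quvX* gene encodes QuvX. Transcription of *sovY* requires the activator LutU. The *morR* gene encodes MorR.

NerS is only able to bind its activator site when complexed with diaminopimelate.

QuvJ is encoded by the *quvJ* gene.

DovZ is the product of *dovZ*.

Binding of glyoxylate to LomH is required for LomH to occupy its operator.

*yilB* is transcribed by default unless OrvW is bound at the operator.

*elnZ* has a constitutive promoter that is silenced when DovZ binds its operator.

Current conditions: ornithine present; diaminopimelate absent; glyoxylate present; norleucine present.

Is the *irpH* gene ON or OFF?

OFF

Diaminopimelate is absent, so NerS is inactive.
Required activator NerS is absent, so *dovZ* is not transcribed.
So DovZ is not produced.
With no repressor bound, *elnZ* is transcribed.
So ElnZ is produced and active.
Glyoxylate is present, so LomH is active.
With repressor LomH bound, *torR* is not transcribed.
So TorR is not produced.
With repressor ElnZ bound, *morR* is not transcribed.
So MorR is not produced.
Ornithine is present, so LutU is active.
No repressor is bound and LutU is active, so *sovY* is transcribed.
So SovY is produced and active.
With repressor SovY bound, *quvX* is not transcribed.
So QuvX is not produced.
Required activator QuvX is absent, so *quvJ* is not transcribed.
So QuvJ is not produced.
Required activator QuvJ is absent, so *irpH* is not transcribed.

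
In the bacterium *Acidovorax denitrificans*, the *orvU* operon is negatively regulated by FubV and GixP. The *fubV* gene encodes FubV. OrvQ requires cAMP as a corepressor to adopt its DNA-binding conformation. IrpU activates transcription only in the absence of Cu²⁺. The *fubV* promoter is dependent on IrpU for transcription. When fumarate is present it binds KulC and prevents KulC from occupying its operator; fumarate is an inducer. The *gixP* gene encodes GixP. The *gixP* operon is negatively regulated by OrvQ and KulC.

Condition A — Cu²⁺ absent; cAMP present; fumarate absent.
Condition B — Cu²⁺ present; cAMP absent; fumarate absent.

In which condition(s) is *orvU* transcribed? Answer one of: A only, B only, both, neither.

Condition A:
Cu²⁺ is absent, so IrpU is active.
No repressor is bound and IrpU is active, so *fubV* is transcribed.
So FubV is produced and active.
cAMP is present, so OrvQ is active.
Fumarate is absent, so KulC is active.
With repressor OrvQ bound, *gixP* is not transcribed.
So GixP is not produced.
With repressor FubV bound, *orvU* is not transcribed.
→ *orvU* is OFF in A.
Condition B:
Cu²⁺ is present, so IrpU is inactive.
Required activator IrpU is absent, so *fubV* is not transcribed.
So FubV is not produced.
cAMP is absent, so OrvQ is inactive.
Fumarate is absent, so KulC is active.
With repressor KulC bound, *gixP* is not transcribed.
So GixP is not produced.
With no repressor bound, *orvU* is transcribed.
→ *orvU* is ON in B.

B only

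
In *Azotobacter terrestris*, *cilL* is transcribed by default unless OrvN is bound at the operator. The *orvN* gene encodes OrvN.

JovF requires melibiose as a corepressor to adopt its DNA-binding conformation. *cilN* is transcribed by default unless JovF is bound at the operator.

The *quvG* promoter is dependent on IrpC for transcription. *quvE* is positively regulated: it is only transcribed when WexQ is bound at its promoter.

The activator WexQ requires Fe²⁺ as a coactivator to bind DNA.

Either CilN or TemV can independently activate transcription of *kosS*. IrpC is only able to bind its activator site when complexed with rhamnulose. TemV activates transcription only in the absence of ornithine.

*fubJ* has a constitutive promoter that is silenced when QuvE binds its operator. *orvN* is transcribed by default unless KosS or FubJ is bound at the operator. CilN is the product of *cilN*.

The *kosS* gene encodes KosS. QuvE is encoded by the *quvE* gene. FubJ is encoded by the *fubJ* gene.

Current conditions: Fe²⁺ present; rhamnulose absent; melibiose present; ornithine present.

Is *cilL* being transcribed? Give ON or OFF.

Melibiose is present, so JovF is active.
With repressor JovF bound, *cilN* is not transcribed.
So CilN is not produced.
Ornithine is present, so TemV is inactive.
No activator is available at the *kosS* promoter, so *kosS* is not transcribed.
So KosS is not produced.
Fe²⁺ is present, so WexQ is active.
No repressor is bound and WexQ is active, so *quvE* is transcribed.
So QuvE is produced and active.
With repressor QuvE bound, *fubJ* is not transcribed.
So FubJ is not produced.
With no repressor bound, *orvN* is transcribed.
So OrvN is produced and active.
With repressor OrvN bound, *cilL* is not transcribed.

OFF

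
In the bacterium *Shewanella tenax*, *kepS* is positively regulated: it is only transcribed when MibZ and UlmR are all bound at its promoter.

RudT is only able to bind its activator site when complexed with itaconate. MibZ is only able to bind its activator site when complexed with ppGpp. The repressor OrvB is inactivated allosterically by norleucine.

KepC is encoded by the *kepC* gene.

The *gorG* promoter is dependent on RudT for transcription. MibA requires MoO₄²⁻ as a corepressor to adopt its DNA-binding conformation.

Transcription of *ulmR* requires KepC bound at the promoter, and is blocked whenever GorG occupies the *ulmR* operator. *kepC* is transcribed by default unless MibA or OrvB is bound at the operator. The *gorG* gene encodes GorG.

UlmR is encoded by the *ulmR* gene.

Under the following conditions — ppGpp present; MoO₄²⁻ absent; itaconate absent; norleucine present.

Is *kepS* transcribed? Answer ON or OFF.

ppGpp is present, so MibZ is active.
MoO₄²⁻ is absent, so MibA is inactive.
Norleucine is present, so OrvB is inactive.
With no repressor bound, *kepC* is transcribed.
So KepC is produced and active.
Itaconate is absent, so RudT is inactive.
Required activator RudT is absent, so *gorG* is not transcribed.
So GorG is not produced.
No repressor is bound and KepC is active, so *ulmR* is transcribed.
So UlmR is produced and active.
No repressor is bound and MibZ and UlmR are active, so *kepS* is transcribed.

ON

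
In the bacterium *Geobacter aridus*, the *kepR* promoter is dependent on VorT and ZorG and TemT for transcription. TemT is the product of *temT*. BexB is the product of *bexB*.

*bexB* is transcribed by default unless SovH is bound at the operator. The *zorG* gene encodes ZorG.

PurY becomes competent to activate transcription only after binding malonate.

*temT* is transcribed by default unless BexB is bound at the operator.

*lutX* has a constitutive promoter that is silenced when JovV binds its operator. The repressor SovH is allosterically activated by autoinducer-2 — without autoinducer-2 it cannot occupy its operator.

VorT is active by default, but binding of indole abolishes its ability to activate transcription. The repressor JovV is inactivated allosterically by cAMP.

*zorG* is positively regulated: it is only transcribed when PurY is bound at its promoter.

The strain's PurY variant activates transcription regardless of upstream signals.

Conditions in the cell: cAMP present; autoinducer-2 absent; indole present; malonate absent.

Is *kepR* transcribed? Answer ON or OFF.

OFF

Indole is present, so VorT is inactive.
PurY is constitutively active in this strain.
No repressor is bound and PurY is active, so *zorG* is transcribed.
So ZorG is produced and active.
Autoinducer-2 is absent, so SovH is inactive.
With no repressor bound, *bexB* is transcribed.
So BexB is produced and active.
With repressor BexB bound, *temT* is not transcribed.
So TemT is not produced.
Required activator VorT is absent, so *kepR* is not transcribed.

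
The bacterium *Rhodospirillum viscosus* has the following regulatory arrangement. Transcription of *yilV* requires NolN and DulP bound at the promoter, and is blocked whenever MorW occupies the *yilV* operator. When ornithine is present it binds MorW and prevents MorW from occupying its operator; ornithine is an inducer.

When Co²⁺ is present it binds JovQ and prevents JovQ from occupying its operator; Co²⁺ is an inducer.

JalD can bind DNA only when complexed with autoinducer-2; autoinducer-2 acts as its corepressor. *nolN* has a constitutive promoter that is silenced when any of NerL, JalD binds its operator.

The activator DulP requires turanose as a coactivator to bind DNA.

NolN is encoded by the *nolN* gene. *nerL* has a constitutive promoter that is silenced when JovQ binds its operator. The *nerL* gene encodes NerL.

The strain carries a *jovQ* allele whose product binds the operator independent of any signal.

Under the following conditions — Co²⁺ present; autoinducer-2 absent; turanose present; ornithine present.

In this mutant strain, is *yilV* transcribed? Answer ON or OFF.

ON

JovQ is constitutively active in this strain.
With repressor JovQ bound, *nerL* is not transcribed.
So NerL is not produced.
Autoinducer-2 is absent, so JalD is inactive.
With no repressor bound, *nolN* is transcribed.
So NolN is produced and active.
Ornithine is present, so MorW is inactive.
Turanose is present, so DulP is active.
No repressor is bound and NolN and DulP are active, so *yilV* is transcribed.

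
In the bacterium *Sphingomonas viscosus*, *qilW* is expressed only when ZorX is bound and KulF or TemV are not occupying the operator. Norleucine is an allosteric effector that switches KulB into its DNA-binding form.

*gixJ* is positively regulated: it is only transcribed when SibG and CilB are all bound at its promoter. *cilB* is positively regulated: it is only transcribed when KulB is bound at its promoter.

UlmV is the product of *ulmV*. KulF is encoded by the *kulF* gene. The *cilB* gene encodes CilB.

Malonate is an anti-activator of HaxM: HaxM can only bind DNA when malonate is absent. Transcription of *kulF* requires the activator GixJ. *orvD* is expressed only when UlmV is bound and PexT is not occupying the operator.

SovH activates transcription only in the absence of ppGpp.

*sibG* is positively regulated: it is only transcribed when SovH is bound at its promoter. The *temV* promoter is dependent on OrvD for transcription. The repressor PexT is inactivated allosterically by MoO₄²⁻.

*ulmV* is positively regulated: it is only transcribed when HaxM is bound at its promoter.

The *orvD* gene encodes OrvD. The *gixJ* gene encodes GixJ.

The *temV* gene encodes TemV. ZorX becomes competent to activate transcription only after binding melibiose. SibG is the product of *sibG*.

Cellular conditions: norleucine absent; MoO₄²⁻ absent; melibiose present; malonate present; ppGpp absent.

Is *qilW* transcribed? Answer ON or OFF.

ON

Melibiose is present, so ZorX is active.
ppGpp is absent, so SovH is active.
No repressor is bound and SovH is active, so *sibG* is transcribed.
So SibG is produced and active.
Norleucine is absent, so KulB is inactive.
Required activator KulB is absent, so *cilB* is not transcribed.
So CilB is not produced.
Required activator CilB is absent, so *gixJ* is not transcribed.
So GixJ is not produced.
Required activator GixJ is absent, so *kulF* is not transcribed.
So KulF is not produced.
Malonate is present, so HaxM is inactive.
Required activator HaxM is absent, so *ulmV* is not transcribed.
So UlmV is not produced.
MoO₄²⁻ is absent, so PexT is active.
With repressor PexT bound, *orvD* is not transcribed.
So OrvD is not produced.
Required activator OrvD is absent, so *temV* is not transcribed.
So TemV is not produced.
No repressor is bound and ZorX is active, so *qilW* is transcribed.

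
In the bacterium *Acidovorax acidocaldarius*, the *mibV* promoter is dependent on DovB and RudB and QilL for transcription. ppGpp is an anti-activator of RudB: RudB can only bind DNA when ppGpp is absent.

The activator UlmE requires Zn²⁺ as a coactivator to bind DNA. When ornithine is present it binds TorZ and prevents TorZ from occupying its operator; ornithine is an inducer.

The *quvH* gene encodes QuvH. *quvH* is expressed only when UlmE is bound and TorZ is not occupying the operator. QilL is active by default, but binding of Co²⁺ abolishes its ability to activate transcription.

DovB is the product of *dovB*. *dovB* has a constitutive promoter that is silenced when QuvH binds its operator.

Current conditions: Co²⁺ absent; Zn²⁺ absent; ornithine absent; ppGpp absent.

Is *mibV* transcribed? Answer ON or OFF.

ON

Zn²⁺ is absent, so UlmE is inactive.
Ornithine is absent, so TorZ is active.
With repressor TorZ bound, *quvH* is not transcribed.
So QuvH is not produced.
With no repressor bound, *dovB* is transcribed.
So DovB is produced and active.
ppGpp is absent, so RudB is active.
Co²⁺ is absent, so QilL is active.
No repressor is bound and DovB and RudB and QilL are active, so *mibV* is transcribed.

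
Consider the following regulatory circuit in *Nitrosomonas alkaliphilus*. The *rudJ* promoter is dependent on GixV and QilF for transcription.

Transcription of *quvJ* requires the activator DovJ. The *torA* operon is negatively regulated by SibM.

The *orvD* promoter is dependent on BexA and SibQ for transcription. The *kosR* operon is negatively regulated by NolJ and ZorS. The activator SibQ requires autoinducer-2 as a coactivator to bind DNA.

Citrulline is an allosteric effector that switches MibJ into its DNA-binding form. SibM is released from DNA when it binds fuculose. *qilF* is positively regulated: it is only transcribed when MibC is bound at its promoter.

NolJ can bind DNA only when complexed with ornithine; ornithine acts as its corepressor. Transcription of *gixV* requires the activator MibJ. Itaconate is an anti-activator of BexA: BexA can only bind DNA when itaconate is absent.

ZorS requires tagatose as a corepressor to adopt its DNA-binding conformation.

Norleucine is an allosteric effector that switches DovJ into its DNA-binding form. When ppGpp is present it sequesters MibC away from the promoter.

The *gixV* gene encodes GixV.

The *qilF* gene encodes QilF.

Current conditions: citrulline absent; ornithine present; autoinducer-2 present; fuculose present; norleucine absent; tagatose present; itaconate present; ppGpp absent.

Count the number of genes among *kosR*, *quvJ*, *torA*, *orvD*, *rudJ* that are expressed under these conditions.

Ornithine is present, so NolJ is active.
Tagatose is present, so ZorS is active.
With repressor NolJ bound, *kosR* is not transcribed.
→ *kosR* is OFF.
Norleucine is absent, so DovJ is inactive.
Required activator DovJ is absent, so *quvJ* is not transcribed.
→ *quvJ* is OFF.
Fuculose is present, so SibM is inactive.
With no repressor bound, *torA* is transcribed.
→ *torA* is ON.
Itaconate is present, so BexA is inactive.
Autoinducer-2 is present, so SibQ is active.
Required activator BexA is absent, so *orvD* is not transcribed.
→ *orvD* is OFF.
Citrulline is absent, so MibJ is inactive.
Required activator MibJ is absent, so *gixV* is not transcribed.
So GixV is not produced.
ppGpp is absent, so MibC is active.
No repressor is bound and MibC is active, so *qilF* is transcribed.
So QilF is produced and active.
Required activator GixV is absent, so *rudJ* is not transcribed.
→ *rudJ* is OFF.
1 of the 5 genes is transcribed.

1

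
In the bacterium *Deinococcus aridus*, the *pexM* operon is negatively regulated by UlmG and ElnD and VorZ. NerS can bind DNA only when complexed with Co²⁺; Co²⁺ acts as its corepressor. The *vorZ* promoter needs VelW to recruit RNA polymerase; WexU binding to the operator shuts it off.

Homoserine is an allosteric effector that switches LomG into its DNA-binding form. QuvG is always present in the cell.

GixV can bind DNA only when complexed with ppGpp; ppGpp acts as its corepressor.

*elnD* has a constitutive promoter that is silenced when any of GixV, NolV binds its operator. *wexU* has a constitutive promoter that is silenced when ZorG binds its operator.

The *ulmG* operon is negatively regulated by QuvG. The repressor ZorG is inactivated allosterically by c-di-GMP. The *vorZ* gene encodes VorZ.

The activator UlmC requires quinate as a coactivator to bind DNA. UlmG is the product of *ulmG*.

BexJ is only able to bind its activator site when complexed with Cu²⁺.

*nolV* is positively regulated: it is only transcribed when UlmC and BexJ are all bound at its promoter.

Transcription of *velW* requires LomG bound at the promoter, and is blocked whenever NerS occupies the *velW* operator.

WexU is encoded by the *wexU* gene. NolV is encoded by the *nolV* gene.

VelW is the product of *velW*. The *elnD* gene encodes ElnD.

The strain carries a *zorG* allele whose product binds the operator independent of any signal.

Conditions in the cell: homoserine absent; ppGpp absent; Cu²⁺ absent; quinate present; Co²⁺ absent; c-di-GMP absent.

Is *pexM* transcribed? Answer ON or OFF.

QuvG is produced constitutively and is active.
With repressor QuvG bound, *ulmG* is not transcribed.
So UlmG is not produced.
ppGpp is absent, so GixV is inactive.
Quinate is present, so UlmC is active.
Cu²⁺ is absent, so BexJ is inactive.
Required activator BexJ is absent, so *nolV* is not transcribed.
So NolV is not produced.
With no repressor bound, *elnD* is transcribed.
So ElnD is produced and active.
Co²⁺ is absent, so NerS is inactive.
Homoserine is absent, so LomG is inactive.
Required activator LomG is absent, so *velW* is not transcribed.
So VelW is not produced.
ZorG is constitutively active in this strain.
With repressor ZorG bound, *wexU* is not transcribed.
So WexU is not produced.
Required activator VelW is absent, so *vorZ* is not transcribed.
So VorZ is not produced.
With repressor ElnD bound, *pexM* is not transcribed.

OFF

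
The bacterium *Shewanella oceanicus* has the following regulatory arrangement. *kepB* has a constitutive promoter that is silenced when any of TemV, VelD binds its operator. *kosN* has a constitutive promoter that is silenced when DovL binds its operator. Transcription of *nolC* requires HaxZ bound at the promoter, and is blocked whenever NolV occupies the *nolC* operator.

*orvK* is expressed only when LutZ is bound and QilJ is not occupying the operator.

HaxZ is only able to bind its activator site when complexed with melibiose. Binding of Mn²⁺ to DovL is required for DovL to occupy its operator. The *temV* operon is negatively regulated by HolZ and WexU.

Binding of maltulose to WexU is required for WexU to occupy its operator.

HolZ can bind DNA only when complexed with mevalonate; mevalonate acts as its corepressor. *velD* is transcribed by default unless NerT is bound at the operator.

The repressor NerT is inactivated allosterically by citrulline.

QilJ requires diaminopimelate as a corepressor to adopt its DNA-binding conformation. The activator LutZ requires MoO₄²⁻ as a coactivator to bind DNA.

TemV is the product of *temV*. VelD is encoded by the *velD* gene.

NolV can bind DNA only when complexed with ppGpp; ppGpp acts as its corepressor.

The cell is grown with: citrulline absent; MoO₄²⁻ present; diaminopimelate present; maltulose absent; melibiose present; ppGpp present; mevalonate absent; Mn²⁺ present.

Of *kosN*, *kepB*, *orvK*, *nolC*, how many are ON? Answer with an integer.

0

Mn²⁺ is present, so DovL is active.
With repressor DovL bound, *kosN* is not transcribed.
→ *kosN* is OFF.
Mevalonate is absent, so HolZ is inactive.
Maltulose is absent, so WexU is inactive.
With no repressor bound, *temV* is transcribed.
So TemV is produced and active.
Citrulline is absent, so NerT is active.
With repressor NerT bound, *velD* is not transcribed.
So VelD is not produced.
With repressor TemV bound, *kepB* is not transcribed.
→ *kepB* is OFF.
MoO₄²⁻ is present, so LutZ is active.
Diaminopimelate is present, so QilJ is active.
With repressor QilJ bound, *orvK* is not transcribed.
→ *orvK* is OFF.
ppGpp is present, so NolV is active.
Melibiose is present, so HaxZ is active.
With repressor NolV bound, *nolC* is not transcribed.
→ *nolC* is OFF.
0 of the 4 genes are transcribed.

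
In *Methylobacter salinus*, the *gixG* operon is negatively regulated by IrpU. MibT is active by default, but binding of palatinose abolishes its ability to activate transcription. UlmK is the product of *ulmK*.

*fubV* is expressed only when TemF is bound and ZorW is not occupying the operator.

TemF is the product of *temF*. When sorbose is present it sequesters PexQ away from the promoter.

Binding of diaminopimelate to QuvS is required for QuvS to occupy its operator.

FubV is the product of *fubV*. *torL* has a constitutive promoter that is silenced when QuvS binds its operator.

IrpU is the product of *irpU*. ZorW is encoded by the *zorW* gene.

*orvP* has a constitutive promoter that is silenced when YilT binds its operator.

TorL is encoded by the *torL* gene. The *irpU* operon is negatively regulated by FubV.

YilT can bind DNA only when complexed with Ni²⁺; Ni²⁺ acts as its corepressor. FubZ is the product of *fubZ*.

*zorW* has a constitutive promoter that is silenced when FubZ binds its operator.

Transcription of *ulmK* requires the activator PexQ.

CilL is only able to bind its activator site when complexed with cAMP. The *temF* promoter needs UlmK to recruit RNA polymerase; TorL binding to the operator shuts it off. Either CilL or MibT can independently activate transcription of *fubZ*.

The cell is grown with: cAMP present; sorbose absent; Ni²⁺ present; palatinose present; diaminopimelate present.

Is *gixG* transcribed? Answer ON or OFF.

ON

Sorbose is absent, so PexQ is active.
No repressor is bound and PexQ is active, so *ulmK* is transcribed.
So UlmK is produced and active.
Diaminopimelate is present, so QuvS is active.
With repressor QuvS bound, *torL* is not transcribed.
So TorL is not produced.
No repressor is bound and UlmK is active, so *temF* is transcribed.
So TemF is produced and active.
cAMP is present, so CilL is active.
Palatinose is present, so MibT is inactive.
Activator CilL is present, so *fubZ* is transcribed.
So FubZ is produced and active.
With repressor FubZ bound, *zorW* is not transcribed.
So ZorW is not produced.
No repressor is bound and TemF is active, so *fubV* is transcribed.
So FubV is produced and active.
With repressor FubV bound, *irpU* is not transcribed.
So IrpU is not produced.
With no repressor bound, *gixG* is transcribed.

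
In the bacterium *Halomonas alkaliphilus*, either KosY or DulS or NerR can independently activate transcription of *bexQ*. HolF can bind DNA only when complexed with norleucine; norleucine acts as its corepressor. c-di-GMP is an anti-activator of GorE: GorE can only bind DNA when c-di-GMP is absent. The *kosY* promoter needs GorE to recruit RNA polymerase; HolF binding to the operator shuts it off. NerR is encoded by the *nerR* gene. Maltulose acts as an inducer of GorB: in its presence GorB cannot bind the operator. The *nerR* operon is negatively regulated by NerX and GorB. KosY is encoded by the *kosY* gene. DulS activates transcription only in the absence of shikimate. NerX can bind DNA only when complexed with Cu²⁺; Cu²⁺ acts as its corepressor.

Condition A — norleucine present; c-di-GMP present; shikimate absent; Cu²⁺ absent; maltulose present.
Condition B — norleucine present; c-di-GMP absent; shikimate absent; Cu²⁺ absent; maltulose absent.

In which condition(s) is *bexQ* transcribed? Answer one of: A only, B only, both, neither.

Condition A:
Norleucine is present, so HolF is active.
c-di-GMP is present, so GorE is inactive.
With repressor HolF bound, *kosY* is not transcribed.
So KosY is not produced.
Shikimate is absent, so DulS is active.
Cu²⁺ is absent, so NerX is inactive.
Maltulose is present, so GorB is inactive.
With no repressor bound, *nerR* is transcribed.
So NerR is produced and active.
Activator DulS is present, so *bexQ* is transcribed.
→ *bexQ* is ON in A.
Condition B:
Norleucine is present, so HolF is active.
c-di-GMP is absent, so GorE is active.
With repressor HolF bound, *kosY* is not transcribed.
So KosY is not produced.
Shikimate is absent, so DulS is active.
Cu²⁺ is absent, so NerX is inactive.
Maltulose is absent, so GorB is active.
With repressor GorB bound, *nerR* is not transcribed.
So NerR is not produced.
Activator DulS is present, so *bexQ* is transcribed.
→ *bexQ* is ON in B.

both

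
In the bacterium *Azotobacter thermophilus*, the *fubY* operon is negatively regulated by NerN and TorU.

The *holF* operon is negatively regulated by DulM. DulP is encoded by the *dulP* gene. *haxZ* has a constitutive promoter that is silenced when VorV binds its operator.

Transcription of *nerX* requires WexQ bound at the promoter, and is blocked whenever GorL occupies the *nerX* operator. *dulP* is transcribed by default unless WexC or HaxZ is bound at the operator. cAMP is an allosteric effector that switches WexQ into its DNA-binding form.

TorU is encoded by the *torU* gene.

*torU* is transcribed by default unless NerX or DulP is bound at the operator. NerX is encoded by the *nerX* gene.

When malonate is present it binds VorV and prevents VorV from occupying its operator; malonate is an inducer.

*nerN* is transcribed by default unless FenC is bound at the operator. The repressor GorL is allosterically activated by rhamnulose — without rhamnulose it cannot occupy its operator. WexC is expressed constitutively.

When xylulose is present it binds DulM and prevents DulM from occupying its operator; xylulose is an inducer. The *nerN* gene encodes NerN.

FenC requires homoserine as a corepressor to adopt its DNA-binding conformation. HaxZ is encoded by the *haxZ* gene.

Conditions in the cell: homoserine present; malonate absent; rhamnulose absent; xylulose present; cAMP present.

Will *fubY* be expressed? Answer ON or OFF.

Homoserine is present, so FenC is active.
With repressor FenC bound, *nerN* is not transcribed.
So NerN is not produced.
Rhamnulose is absent, so GorL is inactive.
cAMP is present, so WexQ is active.
No repressor is bound and WexQ is active, so *nerX* is transcribed.
So NerX is produced and active.
WexC is produced constitutively and is active.
Malonate is absent, so VorV is active.
With repressor VorV bound, *haxZ* is not transcribed.
So HaxZ is not produced.
With repressor WexC bound, *dulP* is not transcribed.
So DulP is not produced.
With repressor NerX bound, *torU* is not transcribed.
So TorU is not produced.
With no repressor bound, *fubY* is transcribed.

ON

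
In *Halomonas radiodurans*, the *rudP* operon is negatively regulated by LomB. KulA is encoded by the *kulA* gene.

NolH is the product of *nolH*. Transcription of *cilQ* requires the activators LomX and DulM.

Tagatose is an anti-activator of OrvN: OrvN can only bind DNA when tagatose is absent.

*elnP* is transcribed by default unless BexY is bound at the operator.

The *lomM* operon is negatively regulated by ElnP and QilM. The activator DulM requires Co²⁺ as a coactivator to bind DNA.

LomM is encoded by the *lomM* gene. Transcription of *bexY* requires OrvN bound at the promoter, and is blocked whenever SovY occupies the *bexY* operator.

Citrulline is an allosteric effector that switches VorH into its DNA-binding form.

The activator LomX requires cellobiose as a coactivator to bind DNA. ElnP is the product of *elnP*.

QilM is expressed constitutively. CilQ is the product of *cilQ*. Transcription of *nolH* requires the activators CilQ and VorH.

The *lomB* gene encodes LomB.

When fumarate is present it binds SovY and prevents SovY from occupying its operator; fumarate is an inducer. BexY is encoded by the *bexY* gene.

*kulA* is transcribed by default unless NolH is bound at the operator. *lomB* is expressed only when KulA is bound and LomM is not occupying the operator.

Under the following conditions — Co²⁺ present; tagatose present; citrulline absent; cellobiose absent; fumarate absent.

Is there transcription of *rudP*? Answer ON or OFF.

OFF

Fumarate is absent, so SovY is active.
Tagatose is present, so OrvN is inactive.
With repressor SovY bound, *bexY* is not transcribed.
So BexY is not produced.
With no repressor bound, *elnP* is transcribed.
So ElnP is produced and active.
QilM is produced constitutively and is active.
With repressor ElnP bound, *lomM* is not transcribed.
So LomM is not produced.
Cellobiose is absent, so LomX is inactive.
Co²⁺ is present, so DulM is active.
Required activator LomX is absent, so *cilQ* is not transcribed.
So CilQ is not produced.
Citrulline is absent, so VorH is inactive.
Required activator CilQ is absent, so *nolH* is not transcribed.
So NolH is not produced.
With no repressor bound, *kulA* is transcribed.
So KulA is produced and active.
No repressor is bound and KulA is active, so *lomB* is transcribed.
So LomB is produced and active.
With repressor LomB bound, *rudP* is not transcribed.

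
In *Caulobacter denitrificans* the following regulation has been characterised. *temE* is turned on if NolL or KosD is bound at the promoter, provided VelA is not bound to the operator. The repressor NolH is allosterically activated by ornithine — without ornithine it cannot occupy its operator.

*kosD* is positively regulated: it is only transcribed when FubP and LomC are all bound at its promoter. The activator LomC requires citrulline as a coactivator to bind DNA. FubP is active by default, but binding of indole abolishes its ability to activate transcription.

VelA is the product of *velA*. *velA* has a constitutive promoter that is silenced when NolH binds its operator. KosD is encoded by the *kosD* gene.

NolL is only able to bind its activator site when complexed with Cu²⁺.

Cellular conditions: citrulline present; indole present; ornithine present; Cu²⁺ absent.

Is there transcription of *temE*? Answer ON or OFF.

Cu²⁺ is absent, so NolL is inactive.
Ornithine is present, so NolH is active.
With repressor NolH bound, *velA* is not transcribed.
So VelA is not produced.
Indole is present, so FubP is inactive.
Citrulline is present, so LomC is active.
Required activator FubP is absent, so *kosD* is not transcribed.
So KosD is not produced.
No activator is available at the *temE* promoter, so *temE* is not transcribed.

OFF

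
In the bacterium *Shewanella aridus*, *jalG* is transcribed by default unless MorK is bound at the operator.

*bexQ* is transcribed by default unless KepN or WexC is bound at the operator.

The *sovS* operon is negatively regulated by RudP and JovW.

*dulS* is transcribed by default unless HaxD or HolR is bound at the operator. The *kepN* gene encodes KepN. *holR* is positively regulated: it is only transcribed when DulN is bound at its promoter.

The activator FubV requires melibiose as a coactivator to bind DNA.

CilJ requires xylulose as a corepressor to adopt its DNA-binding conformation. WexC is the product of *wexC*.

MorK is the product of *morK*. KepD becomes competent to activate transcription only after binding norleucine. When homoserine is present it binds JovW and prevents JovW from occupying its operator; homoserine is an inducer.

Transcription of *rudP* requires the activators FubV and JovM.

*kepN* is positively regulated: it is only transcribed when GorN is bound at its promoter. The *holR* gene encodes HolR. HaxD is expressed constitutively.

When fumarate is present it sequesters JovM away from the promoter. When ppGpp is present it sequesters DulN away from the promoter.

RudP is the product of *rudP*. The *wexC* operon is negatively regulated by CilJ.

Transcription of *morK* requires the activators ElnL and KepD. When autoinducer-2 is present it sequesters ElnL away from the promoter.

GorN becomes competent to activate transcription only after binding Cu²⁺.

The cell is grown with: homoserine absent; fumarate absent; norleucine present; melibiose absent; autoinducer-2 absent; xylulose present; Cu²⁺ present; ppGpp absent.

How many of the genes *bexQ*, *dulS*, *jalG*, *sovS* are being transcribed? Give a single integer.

Cu²⁺ is present, so GorN is active.
No repressor is bound and GorN is active, so *kepN* is transcribed.
So KepN is produced and active.
Xylulose is present, so CilJ is active.
With repressor CilJ bound, *wexC* is not transcribed.
So WexC is not produced.
With repressor KepN bound, *bexQ* is not transcribed.
→ *bexQ* is OFF.
HaxD is produced constitutively and is active.
ppGpp is absent, so DulN is active.
No repressor is bound and DulN is active, so *holR* is transcribed.
So HolR is produced and active.
With repressor HaxD bound, *dulS* is not transcribed.
→ *dulS* is OFF.
Autoinducer-2 is absent, so ElnL is active.
Norleucine is present, so KepD is active.
No repressor is bound and ElnL and KepD are active, so *morK* is transcribed.
So MorK is produced and active.
With repressor MorK bound, *jalG* is not transcribed.
→ *jalG* is OFF.
Melibiose is absent, so FubV is inactive.
Fumarate is absent, so JovM is active.
Required activator FubV is absent, so *rudP* is not transcribed.
So RudP is not produced.
Homoserine is absent, so JovW is active.
With repressor JovW bound, *sovS* is not transcribed.
→ *sovS* is OFF.
0 of the 4 genes are transcribed.

0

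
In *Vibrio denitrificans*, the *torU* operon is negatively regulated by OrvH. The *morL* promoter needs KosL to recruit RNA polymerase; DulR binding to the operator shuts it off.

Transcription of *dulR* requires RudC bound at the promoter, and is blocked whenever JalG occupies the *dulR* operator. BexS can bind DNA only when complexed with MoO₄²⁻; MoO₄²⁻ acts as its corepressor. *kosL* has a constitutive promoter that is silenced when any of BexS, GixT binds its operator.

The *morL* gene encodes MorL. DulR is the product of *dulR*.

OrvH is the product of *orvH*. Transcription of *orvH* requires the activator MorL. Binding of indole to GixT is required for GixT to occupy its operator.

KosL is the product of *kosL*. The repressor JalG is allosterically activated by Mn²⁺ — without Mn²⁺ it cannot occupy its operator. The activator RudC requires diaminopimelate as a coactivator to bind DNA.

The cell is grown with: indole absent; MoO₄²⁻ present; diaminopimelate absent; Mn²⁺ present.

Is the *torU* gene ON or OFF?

MoO₄²⁻ is present, so BexS is active.
Indole is absent, so GixT is inactive.
With repressor BexS bound, *kosL* is not transcribed.
So KosL is not produced.
Diaminopimelate is absent, so RudC is inactive.
Mn²⁺ is present, so JalG is active.
With repressor JalG bound, *dulR* is not transcribed.
So DulR is not produced.
Required activator KosL is absent, so *morL* is not transcribed.
So MorL is not produced.
Required activator MorL is absent, so *orvH* is not transcribed.
So OrvH is not produced.
With no repressor bound, *torU* is transcribed.

ON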